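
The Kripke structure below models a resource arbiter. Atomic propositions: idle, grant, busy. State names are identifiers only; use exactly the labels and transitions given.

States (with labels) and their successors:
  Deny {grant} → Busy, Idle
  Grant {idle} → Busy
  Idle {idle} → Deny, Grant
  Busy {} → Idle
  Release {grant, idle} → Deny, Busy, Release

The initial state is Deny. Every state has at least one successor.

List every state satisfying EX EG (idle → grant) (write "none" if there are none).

States satisfying EG (idle → grant): {Release}.
States satisfying EX EG (idle → grant): {Release}.

{Release}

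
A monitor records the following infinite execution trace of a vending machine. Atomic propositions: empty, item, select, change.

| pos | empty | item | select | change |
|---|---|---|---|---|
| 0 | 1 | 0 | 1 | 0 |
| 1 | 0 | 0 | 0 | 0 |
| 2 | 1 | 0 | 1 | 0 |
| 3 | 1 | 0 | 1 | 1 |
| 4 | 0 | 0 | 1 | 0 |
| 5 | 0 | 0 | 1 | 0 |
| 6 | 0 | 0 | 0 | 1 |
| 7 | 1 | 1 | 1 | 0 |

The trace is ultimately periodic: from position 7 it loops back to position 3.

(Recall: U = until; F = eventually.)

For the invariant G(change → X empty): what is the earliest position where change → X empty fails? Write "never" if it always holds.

Check change → X empty at each position in order: 0 ✓, 1 ✓, 2 ✓.
At position 3 the labels are {change, empty, select} and the next position 4 has {select}, so change → X empty is false there. This is the first violation.

3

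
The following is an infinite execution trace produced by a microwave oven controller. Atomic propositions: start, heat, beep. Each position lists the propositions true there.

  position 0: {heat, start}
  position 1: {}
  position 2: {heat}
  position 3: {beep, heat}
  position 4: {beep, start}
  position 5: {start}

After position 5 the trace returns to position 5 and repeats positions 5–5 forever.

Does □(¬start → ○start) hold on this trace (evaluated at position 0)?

¬start → ○start must hold at every position from 0 onward. It fails at position 1, so □(¬start → ○start) is false.
Positions where ¬start holds: 1, 2, 3.
Check ○start at each: 1→fails, 2→fails, 3→ok.

No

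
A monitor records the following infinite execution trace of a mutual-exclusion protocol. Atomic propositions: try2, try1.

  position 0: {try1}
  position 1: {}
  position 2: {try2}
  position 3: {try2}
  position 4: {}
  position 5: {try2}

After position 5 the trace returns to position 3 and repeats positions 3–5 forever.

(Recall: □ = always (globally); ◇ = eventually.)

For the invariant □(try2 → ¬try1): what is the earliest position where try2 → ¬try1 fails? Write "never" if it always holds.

try2 → ¬try1 holds at every position 0..5, and those are all the positions the trace ever visits, so the invariant □(try2 → ¬try1) is never violated.

never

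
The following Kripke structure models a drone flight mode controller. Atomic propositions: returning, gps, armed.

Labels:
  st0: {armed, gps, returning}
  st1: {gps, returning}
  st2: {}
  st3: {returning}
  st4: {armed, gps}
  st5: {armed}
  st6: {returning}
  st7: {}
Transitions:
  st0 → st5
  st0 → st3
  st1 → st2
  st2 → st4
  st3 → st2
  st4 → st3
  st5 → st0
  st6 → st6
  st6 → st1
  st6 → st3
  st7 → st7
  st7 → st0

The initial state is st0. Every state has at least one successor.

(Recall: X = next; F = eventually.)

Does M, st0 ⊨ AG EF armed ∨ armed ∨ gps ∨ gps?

Satisfied

States satisfying EF armed: {st0, st1, st2, st3, st4, st5, st6, st7}.
States satisfying AG EF armed: {st0, st1, st2, st3, st4, st5, st6, st7}.
States satisfying armed ∨ gps: {st0, st1, st4, st5}.
States satisfying armed ∨ gps ∨ gps: {st0, st1, st4, st5}.
States satisfying AG EF armed ∨ armed ∨ gps ∨ gps: {st0, st1, st2, st3, st4, st5, st6, st7}.
st0 ∈ Sat(AG EF armed ∨ armed ∨ gps ∨ gps).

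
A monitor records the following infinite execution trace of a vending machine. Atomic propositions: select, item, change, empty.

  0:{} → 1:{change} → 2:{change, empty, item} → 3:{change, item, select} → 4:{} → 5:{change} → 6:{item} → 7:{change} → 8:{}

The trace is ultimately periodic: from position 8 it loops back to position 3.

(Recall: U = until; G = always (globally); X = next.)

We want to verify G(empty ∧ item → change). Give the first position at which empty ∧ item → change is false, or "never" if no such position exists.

empty ∧ item → change holds at every position 0..8, and those are all the positions the trace ever visits, so the invariant G(empty ∧ item → change) is never violated.

never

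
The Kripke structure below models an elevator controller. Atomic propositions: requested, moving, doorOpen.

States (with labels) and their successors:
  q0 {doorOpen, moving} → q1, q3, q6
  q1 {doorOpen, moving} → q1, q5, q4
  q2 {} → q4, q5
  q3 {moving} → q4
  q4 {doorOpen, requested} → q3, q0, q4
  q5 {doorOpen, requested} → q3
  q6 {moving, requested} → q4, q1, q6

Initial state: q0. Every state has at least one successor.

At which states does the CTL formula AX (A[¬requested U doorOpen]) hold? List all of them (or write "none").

{q1, q2, q3, q4, q5}

States satisfying A[¬requested U doorOpen]: {q0, q1, q2, q3, q4, q5}.
States satisfying AX (A[¬requested U doorOpen]): {q1, q2, q3, q4, q5}.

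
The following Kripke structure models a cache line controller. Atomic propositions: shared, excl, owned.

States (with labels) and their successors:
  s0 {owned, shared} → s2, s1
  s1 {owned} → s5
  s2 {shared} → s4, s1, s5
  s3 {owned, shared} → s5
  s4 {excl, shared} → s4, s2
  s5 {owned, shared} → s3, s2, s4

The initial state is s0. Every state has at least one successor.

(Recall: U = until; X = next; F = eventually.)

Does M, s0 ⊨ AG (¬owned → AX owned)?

Violated

States satisfying ¬owned → AX owned: {s0, s1, s3, s5}.
States satisfying AG (¬owned → AX owned): ∅.
s2 is reachable from s0 and violates ¬owned → AX owned, so AG fails at s0.
s0 ∉ Sat(AG (¬owned → AX owned)).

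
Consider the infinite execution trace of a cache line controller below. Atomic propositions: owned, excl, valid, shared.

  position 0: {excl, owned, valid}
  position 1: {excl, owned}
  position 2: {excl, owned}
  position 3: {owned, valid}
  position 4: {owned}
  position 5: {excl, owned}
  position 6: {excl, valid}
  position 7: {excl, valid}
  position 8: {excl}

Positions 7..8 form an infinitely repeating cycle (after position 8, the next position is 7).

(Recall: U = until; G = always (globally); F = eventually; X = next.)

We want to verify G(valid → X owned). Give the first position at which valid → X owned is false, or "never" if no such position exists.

Check valid → X owned at each position in order: 0 ✓, 1 ✓, 2 ✓, 3 ✓, 4 ✓, 5 ✓.
At position 6 the labels are {excl, valid} and the next position 7 has {excl, valid}, so valid → X owned is false there. This is the first violation.

6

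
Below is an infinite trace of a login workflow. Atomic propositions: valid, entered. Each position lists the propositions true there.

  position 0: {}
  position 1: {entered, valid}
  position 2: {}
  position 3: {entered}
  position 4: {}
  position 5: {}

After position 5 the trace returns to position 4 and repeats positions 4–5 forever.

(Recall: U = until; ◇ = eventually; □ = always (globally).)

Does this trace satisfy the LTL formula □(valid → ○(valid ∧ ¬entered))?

No

valid → ○(valid ∧ ¬entered) must hold at every position from 0 onward. It fails at position 1, so □(valid → ○(valid ∧ ¬entered)) is false.
Positions where valid holds: 1.
Check ○(valid ∧ ¬entered) at each: 1→fails.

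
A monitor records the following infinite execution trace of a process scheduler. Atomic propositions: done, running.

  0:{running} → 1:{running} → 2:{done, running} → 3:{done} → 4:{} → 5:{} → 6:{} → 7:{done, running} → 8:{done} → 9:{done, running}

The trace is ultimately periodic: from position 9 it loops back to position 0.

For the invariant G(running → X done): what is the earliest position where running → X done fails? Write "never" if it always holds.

0

At position 0 the labels are {running} and the next position 1 has {running}, so running → X done is false there. This is the first violation.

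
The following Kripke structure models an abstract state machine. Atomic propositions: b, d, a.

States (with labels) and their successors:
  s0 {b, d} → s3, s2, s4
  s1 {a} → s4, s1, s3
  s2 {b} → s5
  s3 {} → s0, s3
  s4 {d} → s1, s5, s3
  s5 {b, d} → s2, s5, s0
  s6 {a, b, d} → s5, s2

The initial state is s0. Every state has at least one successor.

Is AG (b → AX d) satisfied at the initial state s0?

Violated

States satisfying b → AX d: {s1, s2, s3, s4}.
States satisfying AG (b → AX d): ∅.
s0 is reachable from s0 and violates b → AX d, so AG fails at s0.
s0 ∉ Sat(AG (b → AX d)).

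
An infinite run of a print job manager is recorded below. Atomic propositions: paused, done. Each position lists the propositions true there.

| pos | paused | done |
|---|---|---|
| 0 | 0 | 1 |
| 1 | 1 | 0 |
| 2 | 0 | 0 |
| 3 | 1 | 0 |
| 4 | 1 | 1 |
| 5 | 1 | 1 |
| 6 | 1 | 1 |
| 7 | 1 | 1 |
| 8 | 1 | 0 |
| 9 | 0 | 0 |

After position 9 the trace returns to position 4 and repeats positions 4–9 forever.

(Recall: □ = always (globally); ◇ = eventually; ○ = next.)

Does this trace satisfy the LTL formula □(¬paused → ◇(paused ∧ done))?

¬paused → ◇(paused ∧ done) holds at every position 0..9, and those are all positions ever visited, so □(¬paused → ◇(paused ∧ done)) holds.
Positions where ¬paused holds: 0, 2, 9.
Check ◇(paused ∧ done) at each: 0→ok, 2→ok, 9→ok.

Holds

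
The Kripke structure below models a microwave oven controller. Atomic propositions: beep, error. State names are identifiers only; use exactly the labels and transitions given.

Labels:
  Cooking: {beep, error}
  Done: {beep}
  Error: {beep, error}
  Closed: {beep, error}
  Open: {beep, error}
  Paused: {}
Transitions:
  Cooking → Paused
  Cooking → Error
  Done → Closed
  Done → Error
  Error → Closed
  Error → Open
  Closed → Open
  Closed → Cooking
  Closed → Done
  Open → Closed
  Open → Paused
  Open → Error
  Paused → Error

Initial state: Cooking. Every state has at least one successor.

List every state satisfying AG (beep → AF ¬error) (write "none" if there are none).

none

States satisfying beep → AF ¬error: {Done, Paused}.
States satisfying AG (beep → AF ¬error): ∅.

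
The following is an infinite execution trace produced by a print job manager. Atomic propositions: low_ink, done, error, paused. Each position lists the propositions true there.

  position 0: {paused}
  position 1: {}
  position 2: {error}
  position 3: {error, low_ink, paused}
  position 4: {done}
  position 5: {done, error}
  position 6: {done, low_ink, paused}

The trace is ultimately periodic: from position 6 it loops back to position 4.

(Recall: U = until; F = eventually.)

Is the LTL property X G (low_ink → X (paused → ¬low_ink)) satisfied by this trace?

The position after 0 is 1; G (low_ink → X (paused → ¬low_ink)) is true there.

Yes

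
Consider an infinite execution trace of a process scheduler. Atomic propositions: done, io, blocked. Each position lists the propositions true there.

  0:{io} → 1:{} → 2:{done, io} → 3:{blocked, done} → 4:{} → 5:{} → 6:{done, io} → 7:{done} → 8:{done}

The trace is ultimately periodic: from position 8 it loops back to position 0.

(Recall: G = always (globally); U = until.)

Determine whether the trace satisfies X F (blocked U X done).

Satisfied

The position after 0 is 1; F (blocked U X done) is true there.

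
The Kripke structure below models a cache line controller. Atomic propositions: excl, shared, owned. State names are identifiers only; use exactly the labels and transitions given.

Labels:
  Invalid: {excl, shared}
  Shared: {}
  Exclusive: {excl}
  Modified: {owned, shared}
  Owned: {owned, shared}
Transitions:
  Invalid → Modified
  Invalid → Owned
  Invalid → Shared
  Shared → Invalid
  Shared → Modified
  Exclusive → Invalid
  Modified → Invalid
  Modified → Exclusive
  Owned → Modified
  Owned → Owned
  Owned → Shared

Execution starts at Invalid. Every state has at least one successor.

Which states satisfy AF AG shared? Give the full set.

none

States satisfying AG shared: ∅.
States satisfying AF AG shared: ∅.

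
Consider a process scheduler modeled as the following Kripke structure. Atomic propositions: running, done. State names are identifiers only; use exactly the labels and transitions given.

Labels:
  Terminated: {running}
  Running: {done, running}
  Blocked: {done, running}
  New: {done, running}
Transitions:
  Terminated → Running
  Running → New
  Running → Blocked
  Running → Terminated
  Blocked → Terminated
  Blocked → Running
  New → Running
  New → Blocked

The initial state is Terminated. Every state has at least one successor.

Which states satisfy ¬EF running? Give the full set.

none

States satisfying running: {Terminated, Running, Blocked, New}.
States satisfying EF running: {Terminated, Running, Blocked, New}.
States satisfying ¬EF running: ∅.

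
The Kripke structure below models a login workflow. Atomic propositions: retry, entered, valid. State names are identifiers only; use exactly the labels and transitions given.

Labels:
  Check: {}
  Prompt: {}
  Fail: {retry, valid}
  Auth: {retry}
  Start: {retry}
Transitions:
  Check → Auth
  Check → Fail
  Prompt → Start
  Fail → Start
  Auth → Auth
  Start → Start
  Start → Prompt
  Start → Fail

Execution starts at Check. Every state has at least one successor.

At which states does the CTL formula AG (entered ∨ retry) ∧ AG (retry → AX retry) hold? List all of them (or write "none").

States satisfying entered ∨ retry: {Fail, Auth, Start}.
States satisfying AG (entered ∨ retry): {Auth}.
States satisfying retry → AX retry: {Check, Prompt, Fail, Auth}.
States satisfying AG (retry → AX retry): {Auth}.
States satisfying AG (entered ∨ retry) ∧ AG (retry → AX retry): {Auth}.

{Auth}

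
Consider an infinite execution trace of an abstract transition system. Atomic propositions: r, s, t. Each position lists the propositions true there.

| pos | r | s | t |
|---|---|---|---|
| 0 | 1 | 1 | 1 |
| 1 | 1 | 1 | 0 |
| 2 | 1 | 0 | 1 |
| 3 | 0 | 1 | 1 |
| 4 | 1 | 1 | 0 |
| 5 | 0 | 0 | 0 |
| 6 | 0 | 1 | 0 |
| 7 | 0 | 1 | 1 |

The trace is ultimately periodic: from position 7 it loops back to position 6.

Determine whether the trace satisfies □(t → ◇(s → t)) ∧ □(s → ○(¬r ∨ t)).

t → ◇(s → t) holds at every position 0..7, and those are all positions ever visited, so □(t → ◇(s → t)) holds.
Positions where t holds: 0, 2, 3, 7.
Check ◇(s → t) at each: 0→ok, 2→ok, 3→ok, 7→ok.
s → ○(¬r ∨ t) must hold at every position from 0 onward. It fails at position 0, so □(s → ○(¬r ∨ t)) is false.
Positions where s holds: 0, 1, 3, 4, 6, 7.
Check ○(¬r ∨ t) at each: 0→fails, 1→ok, 3→fails, 4→ok, 6→ok, 7→ok.
At position 0: □(t → ◇(s → t)) is true; □(s → ○(¬r ∨ t)) is false; so □(t → ◇(s → t)) ∧ □(s → ○(¬r ∨ t)) is false.

No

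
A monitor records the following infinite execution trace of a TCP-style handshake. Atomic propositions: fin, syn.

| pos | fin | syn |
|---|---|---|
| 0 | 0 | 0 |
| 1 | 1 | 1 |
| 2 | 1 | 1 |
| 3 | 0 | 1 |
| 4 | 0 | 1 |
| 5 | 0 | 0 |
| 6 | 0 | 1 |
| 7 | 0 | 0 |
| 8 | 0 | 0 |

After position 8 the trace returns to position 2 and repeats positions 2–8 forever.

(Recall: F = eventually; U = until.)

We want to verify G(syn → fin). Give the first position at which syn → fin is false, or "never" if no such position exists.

3

Check syn → fin at each position in order: 0 ✓, 1 ✓, 2 ✓.
At position 3 the labels are {syn}, so syn → fin is false there. This is the first violation.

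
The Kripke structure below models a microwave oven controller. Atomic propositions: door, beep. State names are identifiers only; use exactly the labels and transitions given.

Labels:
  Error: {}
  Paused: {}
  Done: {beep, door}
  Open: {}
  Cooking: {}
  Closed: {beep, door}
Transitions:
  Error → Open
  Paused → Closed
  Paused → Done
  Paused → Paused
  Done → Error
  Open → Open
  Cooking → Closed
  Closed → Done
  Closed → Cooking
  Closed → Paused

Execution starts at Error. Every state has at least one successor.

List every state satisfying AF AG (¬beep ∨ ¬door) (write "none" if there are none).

{Error, Done, Open}

States satisfying AG (¬beep ∨ ¬door): {Error, Open}.
States satisfying AF AG (¬beep ∨ ¬door): {Error, Done, Open}.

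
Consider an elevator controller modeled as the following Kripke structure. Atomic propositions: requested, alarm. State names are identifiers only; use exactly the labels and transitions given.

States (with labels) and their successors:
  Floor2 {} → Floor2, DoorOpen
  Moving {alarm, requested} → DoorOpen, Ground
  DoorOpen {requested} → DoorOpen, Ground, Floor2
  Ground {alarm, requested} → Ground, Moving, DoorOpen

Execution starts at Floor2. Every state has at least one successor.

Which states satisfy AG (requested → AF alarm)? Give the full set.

States satisfying requested → AF alarm: {Floor2, Moving, Ground}.
States satisfying AG (requested → AF alarm): ∅.

none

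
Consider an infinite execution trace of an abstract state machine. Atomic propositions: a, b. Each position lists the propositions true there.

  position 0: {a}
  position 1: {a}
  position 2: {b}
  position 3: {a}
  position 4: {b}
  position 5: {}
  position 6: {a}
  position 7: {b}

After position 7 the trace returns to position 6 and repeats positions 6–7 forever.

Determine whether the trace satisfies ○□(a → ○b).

Yes

The position after 0 is 1; □(a → ○b) is true there.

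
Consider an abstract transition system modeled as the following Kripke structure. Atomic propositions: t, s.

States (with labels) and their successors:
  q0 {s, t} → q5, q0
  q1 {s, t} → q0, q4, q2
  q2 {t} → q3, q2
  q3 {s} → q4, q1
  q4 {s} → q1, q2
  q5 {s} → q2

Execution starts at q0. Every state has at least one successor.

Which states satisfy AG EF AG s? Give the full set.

States satisfying EF AG s: ∅.
States satisfying AG EF AG s: ∅.

none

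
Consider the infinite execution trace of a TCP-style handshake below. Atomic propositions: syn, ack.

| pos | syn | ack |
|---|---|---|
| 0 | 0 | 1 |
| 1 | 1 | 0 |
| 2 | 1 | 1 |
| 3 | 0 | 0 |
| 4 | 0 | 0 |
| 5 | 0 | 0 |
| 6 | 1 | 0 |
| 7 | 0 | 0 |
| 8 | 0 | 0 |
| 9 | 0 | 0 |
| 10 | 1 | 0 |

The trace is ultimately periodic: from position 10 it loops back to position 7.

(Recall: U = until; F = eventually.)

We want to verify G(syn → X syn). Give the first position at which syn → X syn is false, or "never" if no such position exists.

Check syn → X syn at each position in order: 0 ✓, 1 ✓.
At position 2 the labels are {ack, syn} and the next position 3 has {}, so syn → X syn is false there. This is the first violation.

2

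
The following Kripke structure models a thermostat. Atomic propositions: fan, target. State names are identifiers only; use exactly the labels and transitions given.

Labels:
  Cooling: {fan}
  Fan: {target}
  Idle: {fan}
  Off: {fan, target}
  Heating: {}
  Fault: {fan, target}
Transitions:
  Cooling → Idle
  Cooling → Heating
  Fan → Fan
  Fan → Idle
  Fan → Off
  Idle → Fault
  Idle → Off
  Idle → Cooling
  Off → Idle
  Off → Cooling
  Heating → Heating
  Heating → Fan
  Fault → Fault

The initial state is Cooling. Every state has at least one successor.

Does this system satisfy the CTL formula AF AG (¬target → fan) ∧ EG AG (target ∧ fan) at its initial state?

Does not hold

States satisfying AG (¬target → fan): {Fault}.
States satisfying AF AG (¬target → fan): {Fault}.
States satisfying AG (target ∧ fan): {Fault}.
States satisfying EG AG (target ∧ fan): {Fault}.
States satisfying AF AG (¬target → fan) ∧ EG AG (target ∧ fan): {Fault}.
Cooling ∉ Sat(AF AG (¬target → fan) ∧ EG AG (target ∧ fan)).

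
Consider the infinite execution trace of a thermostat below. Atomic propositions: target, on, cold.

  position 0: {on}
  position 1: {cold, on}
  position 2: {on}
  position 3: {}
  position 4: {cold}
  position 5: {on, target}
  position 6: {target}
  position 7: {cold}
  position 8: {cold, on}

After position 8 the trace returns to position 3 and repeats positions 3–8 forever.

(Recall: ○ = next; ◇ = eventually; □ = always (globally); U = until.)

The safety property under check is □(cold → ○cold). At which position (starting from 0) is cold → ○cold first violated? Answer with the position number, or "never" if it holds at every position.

1

Check cold → ○cold at each position in order: 0 ✓.
At position 1 the labels are {cold, on} and the next position 2 has {on}, so cold → ○cold is false there. This is the first violation.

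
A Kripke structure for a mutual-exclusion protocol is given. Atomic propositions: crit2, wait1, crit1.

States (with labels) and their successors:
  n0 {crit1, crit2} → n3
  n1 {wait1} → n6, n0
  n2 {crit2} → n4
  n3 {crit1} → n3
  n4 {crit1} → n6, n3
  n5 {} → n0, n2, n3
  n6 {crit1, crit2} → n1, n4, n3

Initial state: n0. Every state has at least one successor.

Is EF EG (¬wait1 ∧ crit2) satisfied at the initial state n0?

States satisfying EG (¬wait1 ∧ crit2): ∅.
States satisfying EF EG (¬wait1 ∧ crit2): ∅.
No suitable path/successor from n0 witnesses the formula.
n0 ∉ Sat(EF EG (¬wait1 ∧ crit2)).

Does not hold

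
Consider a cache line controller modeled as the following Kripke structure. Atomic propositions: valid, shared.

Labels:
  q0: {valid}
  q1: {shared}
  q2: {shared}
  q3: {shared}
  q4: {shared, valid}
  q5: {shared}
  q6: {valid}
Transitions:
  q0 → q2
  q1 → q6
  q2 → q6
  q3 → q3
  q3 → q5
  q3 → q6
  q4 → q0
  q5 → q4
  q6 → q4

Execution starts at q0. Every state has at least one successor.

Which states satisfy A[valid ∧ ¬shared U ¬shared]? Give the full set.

States satisfying valid ∧ ¬shared: {q0, q6}.
States satisfying ¬shared: {q0, q6}.
States satisfying A[valid ∧ ¬shared U ¬shared]: {q0, q6}.

{q0, q6}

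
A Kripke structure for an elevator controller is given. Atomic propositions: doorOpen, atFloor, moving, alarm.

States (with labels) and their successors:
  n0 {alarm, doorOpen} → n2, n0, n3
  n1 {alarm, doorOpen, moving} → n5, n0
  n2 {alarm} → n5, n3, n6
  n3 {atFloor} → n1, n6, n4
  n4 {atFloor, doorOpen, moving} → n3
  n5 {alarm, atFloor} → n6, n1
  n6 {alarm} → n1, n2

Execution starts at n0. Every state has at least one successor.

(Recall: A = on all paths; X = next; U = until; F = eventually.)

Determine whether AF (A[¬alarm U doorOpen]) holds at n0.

States satisfying A[¬alarm U doorOpen]: {n0, n1, n4}.
States satisfying AF (A[¬alarm U doorOpen]): {n0, n1, n4}.
n0 ∈ Sat(AF (A[¬alarm U doorOpen])).

Yes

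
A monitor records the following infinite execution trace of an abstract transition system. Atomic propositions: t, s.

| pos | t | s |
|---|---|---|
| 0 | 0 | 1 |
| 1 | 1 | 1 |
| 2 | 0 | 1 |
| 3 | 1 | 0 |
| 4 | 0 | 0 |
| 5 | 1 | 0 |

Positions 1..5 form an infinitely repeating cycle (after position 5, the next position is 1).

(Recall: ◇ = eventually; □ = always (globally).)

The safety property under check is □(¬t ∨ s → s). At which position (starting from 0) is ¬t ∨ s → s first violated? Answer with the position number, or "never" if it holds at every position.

4

Check ¬t ∨ s → s at each position in order: 0 ✓, 1 ✓, 2 ✓, 3 ✓.
At position 4 the labels are {}, so ¬t ∨ s → s is false there. This is the first violation.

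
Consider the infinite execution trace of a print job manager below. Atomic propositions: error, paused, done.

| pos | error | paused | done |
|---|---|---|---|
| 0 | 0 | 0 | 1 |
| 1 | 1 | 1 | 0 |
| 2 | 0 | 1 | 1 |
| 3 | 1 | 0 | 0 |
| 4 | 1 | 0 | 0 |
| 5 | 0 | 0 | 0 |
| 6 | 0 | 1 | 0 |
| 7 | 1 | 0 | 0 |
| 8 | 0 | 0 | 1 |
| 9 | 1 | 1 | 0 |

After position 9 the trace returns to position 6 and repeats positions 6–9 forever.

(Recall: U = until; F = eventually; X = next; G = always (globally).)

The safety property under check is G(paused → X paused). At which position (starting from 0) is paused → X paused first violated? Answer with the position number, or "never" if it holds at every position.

2

Check paused → X paused at each position in order: 0 ✓, 1 ✓.
At position 2 the labels are {done, paused} and the next position 3 has {error}, so paused → X paused is false there. This is the first violation.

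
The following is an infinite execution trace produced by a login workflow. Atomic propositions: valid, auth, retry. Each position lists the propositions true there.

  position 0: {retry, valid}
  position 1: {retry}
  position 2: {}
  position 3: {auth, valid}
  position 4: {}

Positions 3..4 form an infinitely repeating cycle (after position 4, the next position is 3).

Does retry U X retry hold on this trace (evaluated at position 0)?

Holds

Walking from position 0: X retry first holds at position 0, and retry holds at every earlier position along the way, so retry U X retry holds.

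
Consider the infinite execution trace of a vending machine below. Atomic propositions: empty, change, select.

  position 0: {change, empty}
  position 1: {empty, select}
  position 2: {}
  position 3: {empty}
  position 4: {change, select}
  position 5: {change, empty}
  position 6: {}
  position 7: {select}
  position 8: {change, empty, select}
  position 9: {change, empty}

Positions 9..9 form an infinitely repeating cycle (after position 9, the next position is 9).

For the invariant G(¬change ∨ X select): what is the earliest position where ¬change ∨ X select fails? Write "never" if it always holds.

4

Check ¬change ∨ X select at each position in order: 0 ✓, 1 ✓, 2 ✓, 3 ✓.
At position 4 the labels are {change, select} and the next position 5 has {change, empty}, so ¬change ∨ X select is false there. This is the first violation.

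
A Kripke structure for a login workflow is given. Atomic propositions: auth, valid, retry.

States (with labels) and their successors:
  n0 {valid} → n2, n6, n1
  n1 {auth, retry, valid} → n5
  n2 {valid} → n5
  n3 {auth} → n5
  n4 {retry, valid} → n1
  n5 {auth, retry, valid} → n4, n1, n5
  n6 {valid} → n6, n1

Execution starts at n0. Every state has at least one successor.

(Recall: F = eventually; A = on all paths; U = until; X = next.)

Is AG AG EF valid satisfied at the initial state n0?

Satisfied

States satisfying AG EF valid: {n0, n1, n2, n3, n4, n5, n6}.
States satisfying AG AG EF valid: {n0, n1, n2, n3, n4, n5, n6}.
Every state reachable from n0 satisfies AG EF valid.
n0 ∈ Sat(AG AG EF valid).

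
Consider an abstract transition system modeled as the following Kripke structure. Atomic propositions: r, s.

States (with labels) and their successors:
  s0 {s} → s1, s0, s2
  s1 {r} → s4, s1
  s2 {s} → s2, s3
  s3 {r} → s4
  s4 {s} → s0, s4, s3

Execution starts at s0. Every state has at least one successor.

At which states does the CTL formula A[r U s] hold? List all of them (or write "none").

{s0, s2, s3, s4}

States satisfying r: {s1, s3}.
States satisfying s: {s0, s2, s4}.
States satisfying A[r U s]: {s0, s2, s3, s4}.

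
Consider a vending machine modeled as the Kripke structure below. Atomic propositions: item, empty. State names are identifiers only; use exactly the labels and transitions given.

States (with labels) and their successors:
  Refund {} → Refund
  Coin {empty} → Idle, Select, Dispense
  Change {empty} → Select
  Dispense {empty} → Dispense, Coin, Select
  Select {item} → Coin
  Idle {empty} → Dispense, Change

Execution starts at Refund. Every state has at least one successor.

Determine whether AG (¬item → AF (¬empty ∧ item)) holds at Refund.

Violated

States satisfying ¬item → AF (¬empty ∧ item): {Change, Select}.
States satisfying AG (¬item → AF (¬empty ∧ item)): ∅.
Refund is reachable from Refund and violates ¬item → AF (¬empty ∧ item), so AG fails at Refund.
Refund ∉ Sat(AG (¬item → AF (¬empty ∧ item))).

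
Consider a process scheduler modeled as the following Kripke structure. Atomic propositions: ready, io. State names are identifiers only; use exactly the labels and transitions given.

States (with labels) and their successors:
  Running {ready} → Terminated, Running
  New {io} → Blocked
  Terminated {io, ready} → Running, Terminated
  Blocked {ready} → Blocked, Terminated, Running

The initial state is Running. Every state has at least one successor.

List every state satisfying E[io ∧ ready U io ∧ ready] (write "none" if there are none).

{Terminated}

States satisfying io ∧ ready: {Terminated}.
States satisfying E[io ∧ ready U io ∧ ready]: {Terminated}.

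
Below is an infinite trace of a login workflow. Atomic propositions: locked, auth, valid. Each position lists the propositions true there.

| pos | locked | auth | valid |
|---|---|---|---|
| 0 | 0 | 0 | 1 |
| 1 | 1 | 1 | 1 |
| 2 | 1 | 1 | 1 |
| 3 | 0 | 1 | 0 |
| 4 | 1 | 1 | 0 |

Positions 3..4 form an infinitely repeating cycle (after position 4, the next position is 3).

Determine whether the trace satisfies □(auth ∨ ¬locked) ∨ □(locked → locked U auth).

Satisfied

auth ∨ ¬locked holds at every position 0..4, and those are all positions ever visited, so □(auth ∨ ¬locked) holds.
locked → locked U auth holds at every position 0..4, and those are all positions ever visited, so □(locked → locked U auth) holds.
Positions where locked holds: 1, 2, 4.
Check locked U auth at each: 1→ok, 2→ok, 4→ok.
At position 0: □(auth ∨ ¬locked) is true; □(locked → locked U auth) is true; so □(auth ∨ ¬locked) ∨ □(locked → locked U auth) is true.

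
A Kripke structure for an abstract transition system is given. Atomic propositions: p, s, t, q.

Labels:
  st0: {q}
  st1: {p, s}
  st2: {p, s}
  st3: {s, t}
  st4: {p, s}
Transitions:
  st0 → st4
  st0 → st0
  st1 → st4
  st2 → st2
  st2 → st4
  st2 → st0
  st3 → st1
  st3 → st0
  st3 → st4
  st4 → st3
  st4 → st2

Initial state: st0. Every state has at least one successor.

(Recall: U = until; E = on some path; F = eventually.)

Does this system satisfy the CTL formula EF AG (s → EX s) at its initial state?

States satisfying AG (s → EX s): {st0, st1, st2, st3, st4}.
States satisfying EF AG (s → EX s): {st0, st1, st2, st3, st4}.
Some path from st0 reaches a state where AG (s → EX s) holds.
st0 ∈ Sat(EF AG (s → EX s)).

Holds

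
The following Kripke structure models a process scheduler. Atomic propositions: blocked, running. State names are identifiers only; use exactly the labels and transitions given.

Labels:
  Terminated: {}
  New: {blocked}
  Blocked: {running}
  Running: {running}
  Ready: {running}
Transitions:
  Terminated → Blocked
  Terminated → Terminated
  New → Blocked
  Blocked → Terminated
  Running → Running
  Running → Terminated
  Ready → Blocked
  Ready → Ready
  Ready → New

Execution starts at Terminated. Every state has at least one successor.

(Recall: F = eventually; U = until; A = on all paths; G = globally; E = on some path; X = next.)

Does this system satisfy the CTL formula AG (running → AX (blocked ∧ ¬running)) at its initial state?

States satisfying running → AX (blocked ∧ ¬running): {Terminated, New}.
States satisfying AG (running → AX (blocked ∧ ¬running)): ∅.
Blocked is reachable from Terminated and violates running → AX (blocked ∧ ¬running), so AG fails at Terminated.
Terminated ∉ Sat(AG (running → AX (blocked ∧ ¬running))).

Does not hold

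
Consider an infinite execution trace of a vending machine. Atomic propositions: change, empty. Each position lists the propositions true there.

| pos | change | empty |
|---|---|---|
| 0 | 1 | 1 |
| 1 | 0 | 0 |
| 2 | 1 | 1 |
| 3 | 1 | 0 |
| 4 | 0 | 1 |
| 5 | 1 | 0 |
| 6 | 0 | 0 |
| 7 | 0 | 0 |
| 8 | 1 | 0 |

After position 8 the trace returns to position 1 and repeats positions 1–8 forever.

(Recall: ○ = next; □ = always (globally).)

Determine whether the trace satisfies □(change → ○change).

Does not hold

change → ○change must hold at every position from 0 onward. It fails at position 0, so □(change → ○change) is false.
Positions where change holds: 0, 2, 3, 5, 8.
Check ○change at each: 0→fails, 2→ok, 3→fails, 5→fails, 8→fails.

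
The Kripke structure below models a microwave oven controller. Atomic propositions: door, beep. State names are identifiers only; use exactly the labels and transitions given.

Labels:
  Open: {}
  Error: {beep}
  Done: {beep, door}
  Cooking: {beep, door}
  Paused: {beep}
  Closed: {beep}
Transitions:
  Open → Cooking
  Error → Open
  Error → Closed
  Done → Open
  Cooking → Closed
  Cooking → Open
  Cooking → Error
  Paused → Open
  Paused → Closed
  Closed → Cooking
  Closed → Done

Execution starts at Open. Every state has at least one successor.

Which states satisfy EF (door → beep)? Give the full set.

States satisfying door → beep: {Open, Error, Done, Cooking, Paused, Closed}.
States satisfying EF (door → beep): {Open, Error, Done, Cooking, Paused, Closed}.

{Open, Error, Done, Cooking, Paused, Closed}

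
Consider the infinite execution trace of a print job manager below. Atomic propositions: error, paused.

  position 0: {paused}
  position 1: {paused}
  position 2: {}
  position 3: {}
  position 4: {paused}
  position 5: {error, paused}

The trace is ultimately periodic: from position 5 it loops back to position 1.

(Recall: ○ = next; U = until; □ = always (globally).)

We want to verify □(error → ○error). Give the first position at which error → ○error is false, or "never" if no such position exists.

5

Check error → ○error at each position in order: 0 ✓, 1 ✓, 2 ✓, 3 ✓, 4 ✓.
At position 5 the labels are {error, paused} and the next position 1 has {paused}, so error → ○error is false there. This is the first violation.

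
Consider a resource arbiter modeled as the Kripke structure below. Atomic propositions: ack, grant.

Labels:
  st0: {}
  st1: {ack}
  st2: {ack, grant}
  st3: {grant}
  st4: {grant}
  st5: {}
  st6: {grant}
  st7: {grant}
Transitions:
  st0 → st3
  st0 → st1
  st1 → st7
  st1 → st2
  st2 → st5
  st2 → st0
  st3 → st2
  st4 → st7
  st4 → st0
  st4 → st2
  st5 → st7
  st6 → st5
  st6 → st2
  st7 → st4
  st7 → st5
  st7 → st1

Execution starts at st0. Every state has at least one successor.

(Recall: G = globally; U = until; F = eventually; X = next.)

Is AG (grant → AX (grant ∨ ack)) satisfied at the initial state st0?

Violated

States satisfying grant → AX (grant ∨ ack): {st0, st1, st3, st5}.
States satisfying AG (grant → AX (grant ∨ ack)): ∅.
st2 is reachable from st0 and violates grant → AX (grant ∨ ack), so AG fails at st0.
st0 ∉ Sat(AG (grant → AX (grant ∨ ack))).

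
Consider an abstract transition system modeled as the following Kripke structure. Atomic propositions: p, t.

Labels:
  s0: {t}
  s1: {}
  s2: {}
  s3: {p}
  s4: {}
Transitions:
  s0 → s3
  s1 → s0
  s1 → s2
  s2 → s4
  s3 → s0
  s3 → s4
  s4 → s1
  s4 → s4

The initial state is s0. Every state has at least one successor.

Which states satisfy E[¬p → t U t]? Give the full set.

{s0, s3}

States satisfying ¬p → t: {s0, s3}.
States satisfying t: {s0}.
States satisfying E[¬p → t U t]: {s0, s3}.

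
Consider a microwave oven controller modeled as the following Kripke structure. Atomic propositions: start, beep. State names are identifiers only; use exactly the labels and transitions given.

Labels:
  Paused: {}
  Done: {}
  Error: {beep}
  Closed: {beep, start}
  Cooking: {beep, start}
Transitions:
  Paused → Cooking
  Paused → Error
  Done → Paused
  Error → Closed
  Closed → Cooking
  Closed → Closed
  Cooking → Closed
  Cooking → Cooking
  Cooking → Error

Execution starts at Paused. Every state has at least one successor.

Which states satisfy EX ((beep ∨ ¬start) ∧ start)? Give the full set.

{Paused, Error, Closed, Cooking}

States satisfying (beep ∨ ¬start) ∧ start: {Closed, Cooking}.
States satisfying EX ((beep ∨ ¬start) ∧ start): {Paused, Error, Closed, Cooking}.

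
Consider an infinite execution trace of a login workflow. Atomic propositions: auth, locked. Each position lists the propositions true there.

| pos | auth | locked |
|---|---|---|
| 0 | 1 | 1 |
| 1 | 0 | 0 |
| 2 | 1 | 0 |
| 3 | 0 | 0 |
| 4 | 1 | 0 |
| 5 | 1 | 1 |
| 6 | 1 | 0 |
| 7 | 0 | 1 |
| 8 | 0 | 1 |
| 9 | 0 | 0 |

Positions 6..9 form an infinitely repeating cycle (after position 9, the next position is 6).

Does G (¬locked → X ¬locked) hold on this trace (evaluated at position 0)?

No

¬locked → X ¬locked must hold at every position from 0 onward. It fails at position 4, so G (¬locked → X ¬locked) is false.
Positions where ¬locked holds: 1, 2, 3, 4, 6, 9.
Check X ¬locked at each: 1→ok, 2→ok, 3→ok, 4→fails, 6→fails, 9→ok.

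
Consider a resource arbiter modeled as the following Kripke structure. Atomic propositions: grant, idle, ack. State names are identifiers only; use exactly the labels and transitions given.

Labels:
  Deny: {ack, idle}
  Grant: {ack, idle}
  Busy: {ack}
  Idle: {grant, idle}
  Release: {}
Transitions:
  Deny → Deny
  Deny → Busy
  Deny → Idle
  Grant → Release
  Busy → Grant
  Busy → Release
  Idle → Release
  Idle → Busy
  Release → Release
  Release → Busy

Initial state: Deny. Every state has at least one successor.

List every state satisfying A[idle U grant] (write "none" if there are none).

States satisfying idle: {Deny, Grant, Idle}.
States satisfying grant: {Idle}.
States satisfying A[idle U grant]: {Idle}.

{Idle}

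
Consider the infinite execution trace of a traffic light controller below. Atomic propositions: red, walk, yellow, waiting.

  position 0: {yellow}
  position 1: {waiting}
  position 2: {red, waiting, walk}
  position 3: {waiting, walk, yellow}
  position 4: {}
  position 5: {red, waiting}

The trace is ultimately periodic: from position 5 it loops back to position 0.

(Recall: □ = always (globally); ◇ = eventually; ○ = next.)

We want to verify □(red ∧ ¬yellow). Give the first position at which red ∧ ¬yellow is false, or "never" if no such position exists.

0

At position 0 the labels are {yellow}, so red ∧ ¬yellow is false there. This is the first violation.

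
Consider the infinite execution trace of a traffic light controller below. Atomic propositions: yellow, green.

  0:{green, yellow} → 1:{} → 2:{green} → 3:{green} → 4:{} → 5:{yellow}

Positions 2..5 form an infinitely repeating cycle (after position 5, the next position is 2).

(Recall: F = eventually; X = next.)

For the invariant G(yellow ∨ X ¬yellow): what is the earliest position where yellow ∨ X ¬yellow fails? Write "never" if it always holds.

Check yellow ∨ X ¬yellow at each position in order: 0 ✓, 1 ✓, 2 ✓, 3 ✓.
At position 4 the labels are {} and the next position 5 has {yellow}, so yellow ∨ X ¬yellow is false there. This is the first violation.

4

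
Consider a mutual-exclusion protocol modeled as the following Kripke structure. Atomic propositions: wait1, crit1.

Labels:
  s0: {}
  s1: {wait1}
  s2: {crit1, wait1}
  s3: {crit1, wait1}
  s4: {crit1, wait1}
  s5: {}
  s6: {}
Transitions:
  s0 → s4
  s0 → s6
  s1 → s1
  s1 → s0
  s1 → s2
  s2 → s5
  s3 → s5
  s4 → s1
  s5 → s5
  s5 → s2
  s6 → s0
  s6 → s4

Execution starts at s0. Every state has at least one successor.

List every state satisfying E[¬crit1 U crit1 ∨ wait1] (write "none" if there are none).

{s0, s1, s2, s3, s4, s5, s6}

States satisfying ¬crit1: {s0, s1, s5, s6}.
States satisfying crit1 ∨ wait1: {s1, s2, s3, s4}.
States satisfying E[¬crit1 U crit1 ∨ wait1]: {s0, s1, s2, s3, s4, s5, s6}.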